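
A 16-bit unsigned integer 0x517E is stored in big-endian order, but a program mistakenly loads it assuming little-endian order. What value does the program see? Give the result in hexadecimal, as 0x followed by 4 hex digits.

Stored big-endian, the bytes at ascending addresses are 51 7E.
Read back as little-endian, the first byte is least significant, giving 0x7E51.

0x7E51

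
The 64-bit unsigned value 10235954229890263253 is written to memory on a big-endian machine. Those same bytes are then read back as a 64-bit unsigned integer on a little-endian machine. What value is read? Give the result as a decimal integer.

15359742862948961678

10235954229890263253 in 64-bit hexadecimal is 0x8E0D6A23C1C428D5.
Stored big-endian, the bytes at ascending addresses are 8E 0D 6A 23 C1 C4 28 D5.
Read back as little-endian, the first byte is least significant, giving 0xD528C4C1236A0D8E.
0xD528C4C1236A0D8E = 15359742862948961678.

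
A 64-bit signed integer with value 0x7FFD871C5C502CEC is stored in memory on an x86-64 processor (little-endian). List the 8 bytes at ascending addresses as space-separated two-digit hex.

EC 2C 50 5C 1C 87 FD 7F

Split into bytes (most-significant first): 7F FD 87 1C 5C 50 2C EC.
Little-endian: lowest address holds the least-significant byte.
So at ascending addresses the bytes are EC 2C 50 5C 1C 87 FD 7F.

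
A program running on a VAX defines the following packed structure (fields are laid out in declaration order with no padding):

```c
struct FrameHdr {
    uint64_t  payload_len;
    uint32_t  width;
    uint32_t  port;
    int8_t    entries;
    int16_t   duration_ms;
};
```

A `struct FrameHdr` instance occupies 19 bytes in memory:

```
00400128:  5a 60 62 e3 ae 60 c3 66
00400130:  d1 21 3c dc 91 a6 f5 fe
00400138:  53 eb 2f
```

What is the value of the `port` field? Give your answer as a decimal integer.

4277511825

`port` follows `payload_len` (8 B), `width` (4 B), so it starts at offset 8 + 4 = 12 and occupies 4 bytes.
Bytes at offsets 12..15: 91 A6 F5 FE.
In little-endian order the low byte comes first in memory.
Reassemble most-significant byte first: FE F5 A6 91 → 0xFEF5A691.
0xFEF5A691 = 4277511825.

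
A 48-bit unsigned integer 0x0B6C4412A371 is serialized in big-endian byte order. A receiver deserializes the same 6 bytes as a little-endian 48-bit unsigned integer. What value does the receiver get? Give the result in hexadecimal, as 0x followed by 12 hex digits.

0x71A312446C0B

Stored big-endian, the bytes at ascending addresses are 0B 6C 44 12 A3 71.
Read back as little-endian, the first byte is least significant, giving 0x71A312446C0B.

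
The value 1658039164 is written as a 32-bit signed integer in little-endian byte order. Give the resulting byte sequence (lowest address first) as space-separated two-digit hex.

7C AB D3 62

1658039164 in hexadecimal, padded to 32 bits, is 0x62D3AB7C.
Split into bytes (most-significant first): 62 D3 AB 7C.
In little-endian order the low byte comes first in memory.
So at ascending addresses the bytes are 7C AB D3 62.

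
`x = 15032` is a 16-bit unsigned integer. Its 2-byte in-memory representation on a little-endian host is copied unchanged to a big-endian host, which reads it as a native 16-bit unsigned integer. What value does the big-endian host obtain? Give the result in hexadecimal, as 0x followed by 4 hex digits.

0xB83A

15032 in 16-bit hexadecimal is 0x3AB8.
Stored little-endian, the bytes at ascending addresses are B8 3A.
Read back as big-endian, the last byte is least significant, giving 0xB83A.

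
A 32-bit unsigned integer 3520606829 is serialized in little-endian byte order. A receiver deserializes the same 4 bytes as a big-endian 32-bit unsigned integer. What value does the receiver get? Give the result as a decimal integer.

3520606829 in 32-bit hexadecimal is 0xD1D8326D.
Stored little-endian, the bytes at ascending addresses are 6D 32 D8 D1.
Read back as big-endian, the last byte is least significant, giving 0x6D32D8D1.
0x6D32D8D1 = 1832048849.

1832048849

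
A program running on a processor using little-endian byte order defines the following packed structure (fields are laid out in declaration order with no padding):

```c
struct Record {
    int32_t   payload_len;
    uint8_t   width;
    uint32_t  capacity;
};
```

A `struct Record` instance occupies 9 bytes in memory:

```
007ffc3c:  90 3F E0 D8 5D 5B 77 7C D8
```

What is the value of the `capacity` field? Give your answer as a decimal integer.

3632035675

`capacity` follows `payload_len` (4 B), `width` (1 B), so it starts at offset 4 + 1 = 5 and occupies 4 bytes.
Bytes at offsets 5..8: 5B 77 7C D8.
In little-endian order the low byte comes first in memory.
Reassemble most-significant byte first: D8 7C 77 5B → 0xD87C775B.
0xD87C775B = 3632035675.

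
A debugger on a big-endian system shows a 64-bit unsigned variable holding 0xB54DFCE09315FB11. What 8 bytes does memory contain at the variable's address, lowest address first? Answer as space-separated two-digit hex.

Split into bytes (most-significant first): B5 4D FC E0 93 15 FB 11.
Big-endian stores the most-significant byte at the lowest address.
So the memory order matches the most-significant-first order: B5 4D FC E0 93 15 FB 11.

B5 4D FC E0 93 15 FB 11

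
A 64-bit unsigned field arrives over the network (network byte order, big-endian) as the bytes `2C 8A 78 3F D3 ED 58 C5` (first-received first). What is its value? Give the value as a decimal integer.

Big-endian: lowest address holds the most-significant byte.
The bytes are already most-significant first: 0x2C8A783FD3ED58C5.
0x2C8A783FD3ED58C5 = 3209509899988719813.

3209509899988719813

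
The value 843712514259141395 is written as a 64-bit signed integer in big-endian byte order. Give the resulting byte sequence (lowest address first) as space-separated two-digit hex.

0B B5 78 0F C0 F7 C3 13

843712514259141395 in hexadecimal, padded to 64 bits, is 0x0BB5780FC0F7C313.
Split into bytes (most-significant first): 0B B5 78 0F C0 F7 C3 13.
In big-endian order the high byte comes first in memory.
So the memory order matches the most-significant-first order: 0B B5 78 0F C0 F7 C3 13.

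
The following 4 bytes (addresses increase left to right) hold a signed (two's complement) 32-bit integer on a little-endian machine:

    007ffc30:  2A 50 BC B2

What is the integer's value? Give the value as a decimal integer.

-1296281558

Little-endian stores the least-significant byte at the lowest address.
Reassemble most-significant byte first: B2 BC 50 2A → 0xB2BC502A.
Top bit is set, so as a signed 32-bit value this is 0xB2BC502A − 2^32 = -1296281558.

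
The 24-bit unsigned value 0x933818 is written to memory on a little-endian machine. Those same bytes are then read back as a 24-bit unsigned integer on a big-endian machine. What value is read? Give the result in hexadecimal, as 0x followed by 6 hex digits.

0x183893

Stored little-endian, the bytes at ascending addresses are 18 38 93.
Read back as big-endian, the last byte is least significant, giving 0x183893.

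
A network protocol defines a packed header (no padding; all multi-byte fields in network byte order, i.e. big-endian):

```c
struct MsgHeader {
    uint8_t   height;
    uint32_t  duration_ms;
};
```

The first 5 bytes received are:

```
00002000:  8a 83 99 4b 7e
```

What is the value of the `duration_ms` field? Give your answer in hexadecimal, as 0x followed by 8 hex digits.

`duration_ms` follows `height` (1 byte), so it starts at byte offset 1 and occupies 4 bytes.
Bytes at offsets 1..4: 83 99 4B 7E.
In big-endian order the high byte comes first in memory.
The bytes are already most-significant first: 0x83994B7E.

0x83994B7E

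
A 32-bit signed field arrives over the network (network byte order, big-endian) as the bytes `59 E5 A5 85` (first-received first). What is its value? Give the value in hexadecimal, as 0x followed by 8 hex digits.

Big-endian: lowest address holds the most-significant byte.
The bytes are already most-significant first: 0x59E5A585.

0x59E5A585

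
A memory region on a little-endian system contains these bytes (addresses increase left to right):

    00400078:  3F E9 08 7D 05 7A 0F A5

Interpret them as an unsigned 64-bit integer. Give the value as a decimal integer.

11893859304899930431

In little-endian order the low byte comes first in memory.
Reassemble most-significant byte first: A5 0F 7A 05 7D 08 E9 3F → 0xA50F7A057D08E93F.
0xA50F7A057D08E93F = 11893859304899930431.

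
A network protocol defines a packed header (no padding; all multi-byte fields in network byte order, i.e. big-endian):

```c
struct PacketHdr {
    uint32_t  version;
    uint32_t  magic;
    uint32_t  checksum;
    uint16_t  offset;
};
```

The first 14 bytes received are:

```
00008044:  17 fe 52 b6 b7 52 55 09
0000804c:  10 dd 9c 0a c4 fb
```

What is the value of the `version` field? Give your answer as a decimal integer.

`version` is the first field, at byte offset 0, occupying 4 bytes.
Bytes at offsets 0..3: 17 FE 52 B6.
Big-endian stores the most-significant byte at the lowest address.
The bytes are already most-significant first: 0x17FE52B6.
0x17FE52B6 = 402543286.

402543286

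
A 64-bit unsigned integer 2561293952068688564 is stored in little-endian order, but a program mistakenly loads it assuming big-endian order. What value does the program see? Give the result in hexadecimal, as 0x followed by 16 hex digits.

0xB41A6972478B8B23

2561293952068688564 in 64-bit hexadecimal is 0x238B8B4772691AB4.
Stored little-endian, the bytes at ascending addresses are B4 1A 69 72 47 8B 8B 23.
Read back as big-endian, the last byte is least significant, giving 0xB41A6972478B8B23.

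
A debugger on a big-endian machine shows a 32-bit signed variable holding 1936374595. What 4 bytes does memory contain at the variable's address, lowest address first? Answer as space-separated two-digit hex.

1936374595 in hexadecimal, padded to 32 bits, is 0x736ABB43.
Split into bytes (most-significant first): 73 6A BB 43.
Big-endian: lowest address holds the most-significant byte.
So the memory order matches the most-significant-first order: 73 6A BB 43.

73 6A BB 43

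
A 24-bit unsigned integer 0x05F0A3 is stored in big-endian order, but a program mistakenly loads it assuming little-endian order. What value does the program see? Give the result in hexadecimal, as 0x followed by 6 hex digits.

0xA3F005

Stored big-endian, the bytes at ascending addresses are 05 F0 A3.
Read back as little-endian, the first byte is least significant, giving 0xA3F005.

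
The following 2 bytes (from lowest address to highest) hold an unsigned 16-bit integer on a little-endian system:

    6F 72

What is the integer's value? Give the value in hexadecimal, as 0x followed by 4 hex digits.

0x726F

In little-endian order the low byte comes first in memory.
Reassemble most-significant byte first: 72 6F → 0x726F.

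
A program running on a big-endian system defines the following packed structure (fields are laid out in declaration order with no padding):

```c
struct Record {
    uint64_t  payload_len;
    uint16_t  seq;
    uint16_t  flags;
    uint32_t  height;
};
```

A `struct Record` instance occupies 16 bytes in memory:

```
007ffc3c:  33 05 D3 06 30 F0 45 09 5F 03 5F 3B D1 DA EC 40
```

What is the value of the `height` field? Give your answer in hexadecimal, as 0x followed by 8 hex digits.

`height` follows `payload_len` (8 B), `seq` (2 B), `flags` (2 B), so it starts at offset 8 + 2 + 2 = 12 and occupies 4 bytes.
Bytes at offsets 12..15: D1 DA EC 40.
Big-endian stores the most-significant byte at the lowest address.
The bytes are already most-significant first: 0xD1DAEC40.

0xD1DAEC40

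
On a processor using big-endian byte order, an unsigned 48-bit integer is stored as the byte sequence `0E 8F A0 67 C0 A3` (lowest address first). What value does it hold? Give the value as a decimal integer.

Big-endian: lowest address holds the most-significant byte.
The bytes are already most-significant first: 0x0E8FA067C0A3.
0x0E8FA067C0A3 = 16010034266275.

16010034266275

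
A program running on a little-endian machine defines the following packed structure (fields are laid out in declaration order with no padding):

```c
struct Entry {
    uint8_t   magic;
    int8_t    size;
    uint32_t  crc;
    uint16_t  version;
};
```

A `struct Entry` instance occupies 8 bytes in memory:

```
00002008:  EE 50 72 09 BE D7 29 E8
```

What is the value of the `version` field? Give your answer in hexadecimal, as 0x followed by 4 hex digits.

0xE829

`version` follows `magic` (1 B), `size` (1 B), `crc` (4 B), so it starts at offset 1 + 1 + 4 = 6 and occupies 2 bytes.
Bytes at offsets 6..7: 29 E8.
In little-endian order the low byte comes first in memory.
Reassemble most-significant byte first: E8 29 → 0xE829.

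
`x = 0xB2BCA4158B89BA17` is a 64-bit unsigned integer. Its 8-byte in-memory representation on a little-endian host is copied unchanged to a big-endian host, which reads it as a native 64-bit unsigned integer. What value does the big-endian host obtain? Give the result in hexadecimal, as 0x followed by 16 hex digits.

0x17BA898B15A4BCB2

Stored little-endian, the bytes at ascending addresses are 17 BA 89 8B 15 A4 BC B2.
Read back as big-endian, the last byte is least significant, giving 0x17BA898B15A4BCB2.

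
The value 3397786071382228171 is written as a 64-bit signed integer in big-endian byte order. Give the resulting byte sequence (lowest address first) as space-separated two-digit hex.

2F 27 5C 6D FF 81 FC CB

3397786071382228171 in hexadecimal, padded to 64 bits, is 0x2F275C6DFF81FCCB.
Split into bytes (most-significant first): 2F 27 5C 6D FF 81 FC CB.
Big-endian: lowest address holds the most-significant byte.
So the memory order matches the most-significant-first order: 2F 27 5C 6D FF 81 FC CB.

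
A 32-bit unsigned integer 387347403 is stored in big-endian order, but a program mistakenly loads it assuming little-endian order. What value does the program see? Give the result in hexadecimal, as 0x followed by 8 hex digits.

387347403 in 32-bit hexadecimal is 0x171673CB.
Stored big-endian, the bytes at ascending addresses are 17 16 73 CB.
Read back as little-endian, the first byte is least significant, giving 0xCB731617.

0xCB731617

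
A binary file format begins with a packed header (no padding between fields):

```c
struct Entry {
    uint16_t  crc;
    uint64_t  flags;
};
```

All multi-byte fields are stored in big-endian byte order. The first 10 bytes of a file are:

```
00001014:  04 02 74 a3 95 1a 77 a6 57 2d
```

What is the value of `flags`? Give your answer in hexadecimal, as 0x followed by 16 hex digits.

0x74A3951A77A6572D

`flags` follows `crc` (2 bytes), so it starts at byte offset 2 and occupies 8 bytes.
Bytes at offsets 2..9: 74 A3 95 1A 77 A6 57 2D.
In big-endian order the high byte comes first in memory.
The bytes are already most-significant first: 0x74A3951A77A6572D.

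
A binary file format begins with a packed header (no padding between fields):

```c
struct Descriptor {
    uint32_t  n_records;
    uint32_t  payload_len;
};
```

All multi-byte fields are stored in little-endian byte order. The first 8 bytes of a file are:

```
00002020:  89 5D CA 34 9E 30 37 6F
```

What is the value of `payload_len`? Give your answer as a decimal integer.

1865887902

`payload_len` follows `n_records` (4 bytes), so it starts at byte offset 4 and occupies 4 bytes.
Bytes at offsets 4..7: 9E 30 37 6F.
Little-endian stores the least-significant byte at the lowest address.
Reassemble most-significant byte first: 6F 37 30 9E → 0x6F37309E.
0x6F37309E = 1865887902.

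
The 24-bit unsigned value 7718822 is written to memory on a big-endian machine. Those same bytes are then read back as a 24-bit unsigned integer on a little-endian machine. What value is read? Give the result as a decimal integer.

7718822 in 24-bit hexadecimal is 0x75C7A6.
Stored big-endian, the bytes at ascending addresses are 75 C7 A6.
Read back as little-endian, the first byte is least significant, giving 0xA6C775.
0xA6C775 = 10930037.

10930037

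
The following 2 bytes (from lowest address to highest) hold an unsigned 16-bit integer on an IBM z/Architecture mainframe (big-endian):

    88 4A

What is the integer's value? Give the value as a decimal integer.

Big-endian: lowest address holds the most-significant byte.
The bytes are already most-significant first: 0x884A.
0x884A = 34890.

34890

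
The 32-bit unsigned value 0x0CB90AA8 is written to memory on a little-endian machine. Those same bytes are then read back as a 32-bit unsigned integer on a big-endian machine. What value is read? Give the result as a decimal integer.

Stored little-endian, the bytes at ascending addresses are A8 0A B9 0C.
Read back as big-endian, the last byte is least significant, giving 0xA80AB90C.
0xA80AB90C = 2819275020.

2819275020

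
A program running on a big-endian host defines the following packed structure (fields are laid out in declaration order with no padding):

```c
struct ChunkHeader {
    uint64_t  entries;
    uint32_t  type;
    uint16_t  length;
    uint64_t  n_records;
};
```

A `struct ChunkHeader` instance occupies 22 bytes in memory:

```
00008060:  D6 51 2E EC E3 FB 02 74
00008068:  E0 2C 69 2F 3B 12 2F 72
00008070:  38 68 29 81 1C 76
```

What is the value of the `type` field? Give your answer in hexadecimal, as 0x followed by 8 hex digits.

`type` follows `entries` (8 bytes), so it starts at byte offset 8 and occupies 4 bytes.
Bytes at offsets 8..11: E0 2C 69 2F.
Big-endian stores the most-significant byte at the lowest address.
The bytes are already most-significant first: 0xE02C692F.

0xE02C692F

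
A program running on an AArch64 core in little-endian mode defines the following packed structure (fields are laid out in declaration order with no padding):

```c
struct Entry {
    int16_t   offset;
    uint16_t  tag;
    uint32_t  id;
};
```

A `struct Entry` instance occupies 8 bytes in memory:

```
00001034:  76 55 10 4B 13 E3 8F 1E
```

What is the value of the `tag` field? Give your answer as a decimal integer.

`tag` follows `offset` (2 bytes), so it starts at byte offset 2 and occupies 2 bytes.
Bytes at offsets 2..3: 10 4B.
In little-endian order the low byte comes first in memory.
Reassemble most-significant byte first: 4B 10 → 0x4B10.
0x4B10 = 19216.

19216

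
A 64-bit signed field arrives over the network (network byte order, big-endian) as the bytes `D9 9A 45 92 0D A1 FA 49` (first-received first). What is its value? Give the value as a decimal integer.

Big-endian stores the most-significant byte at the lowest address.
The bytes are already most-significant first: 0xD99A45920DA1FA49.
Top bit is set, so as a signed 64-bit value this is 0xD99A45920DA1FA49 − 2^64 = -2766822527469487543.

-2766822527469487543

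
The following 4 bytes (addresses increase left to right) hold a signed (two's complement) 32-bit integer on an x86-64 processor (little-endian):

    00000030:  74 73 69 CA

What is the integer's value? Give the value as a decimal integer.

-899058828

Little-endian: lowest address holds the least-significant byte.
Reassemble most-significant byte first: CA 69 73 74 → 0xCA697374.
Top bit is set, so as a signed 32-bit value this is 0xCA697374 − 2^32 = -899058828.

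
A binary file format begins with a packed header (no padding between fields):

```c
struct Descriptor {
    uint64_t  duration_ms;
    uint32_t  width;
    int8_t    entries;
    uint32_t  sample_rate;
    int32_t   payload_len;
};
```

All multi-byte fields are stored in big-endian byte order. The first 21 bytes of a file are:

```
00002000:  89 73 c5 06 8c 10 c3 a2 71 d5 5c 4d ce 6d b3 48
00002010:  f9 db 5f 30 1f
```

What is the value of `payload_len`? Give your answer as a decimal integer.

`payload_len` follows `duration_ms` (8 B), `width` (4 B), `entries` (1 B), `sample_rate` (4 B), so it starts at offset 8 + 4 + 1 + 4 = 17 and occupies 4 bytes.
Bytes at offsets 17..20: DB 5F 30 1F.
Big-endian stores the most-significant byte at the lowest address.
The bytes are already most-significant first: 0xDB5F301F.
Top bit is set, so as a signed 32-bit value this is 0xDB5F301F − 2^32 = -614518753.

-614518753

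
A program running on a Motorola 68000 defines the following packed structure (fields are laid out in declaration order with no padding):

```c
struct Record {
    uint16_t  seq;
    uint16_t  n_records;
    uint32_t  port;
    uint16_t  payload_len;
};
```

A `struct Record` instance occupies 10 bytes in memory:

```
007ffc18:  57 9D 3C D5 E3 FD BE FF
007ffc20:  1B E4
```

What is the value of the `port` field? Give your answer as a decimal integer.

`port` follows `seq` (2 B), `n_records` (2 B), so it starts at offset 2 + 2 = 4 and occupies 4 bytes.
Bytes at offsets 4..7: E3 FD BE FF.
In big-endian order the high byte comes first in memory.
The bytes are already most-significant first: 0xE3FDBEFF.
0xE3FDBEFF = 3825057535.

3825057535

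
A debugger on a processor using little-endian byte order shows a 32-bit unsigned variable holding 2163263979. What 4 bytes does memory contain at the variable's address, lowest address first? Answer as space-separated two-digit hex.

EB C9 F0 80

2163263979 in hexadecimal, padded to 32 bits, is 0x80F0C9EB.
Split into bytes (most-significant first): 80 F0 C9 EB.
In little-endian order the low byte comes first in memory.
So at ascending addresses the bytes are EB C9 F0 80.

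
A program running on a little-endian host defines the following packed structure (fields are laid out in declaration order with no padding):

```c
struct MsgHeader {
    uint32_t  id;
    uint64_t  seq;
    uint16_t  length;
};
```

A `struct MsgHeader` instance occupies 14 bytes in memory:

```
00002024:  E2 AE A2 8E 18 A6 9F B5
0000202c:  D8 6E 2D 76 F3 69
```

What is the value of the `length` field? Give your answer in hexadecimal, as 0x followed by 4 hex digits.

0x69F3

`length` follows `id` (4 B), `seq` (8 B), so it starts at offset 4 + 8 = 12 and occupies 2 bytes.
Bytes at offsets 12..13: F3 69.
Little-endian: lowest address holds the least-significant byte.
Reassemble most-significant byte first: 69 F3 → 0x69F3.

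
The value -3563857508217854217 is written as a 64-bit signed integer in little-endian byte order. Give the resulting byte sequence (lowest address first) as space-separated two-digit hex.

F7 E6 90 78 7A A2 8A CE

Two's complement of -3563857508217854217 in 64 bits: 3563857508217854217 = 0x31755D85876F1909; invert → 0xCE8AA27A7890E6F6; add 1 → 0xCE8AA27A7890E6F7.
Split into bytes (most-significant first): CE 8A A2 7A 78 90 E6 F7.
Little-endian stores the least-significant byte at the lowest address.
So at ascending addresses the bytes are F7 E6 90 78 7A A2 8A CE.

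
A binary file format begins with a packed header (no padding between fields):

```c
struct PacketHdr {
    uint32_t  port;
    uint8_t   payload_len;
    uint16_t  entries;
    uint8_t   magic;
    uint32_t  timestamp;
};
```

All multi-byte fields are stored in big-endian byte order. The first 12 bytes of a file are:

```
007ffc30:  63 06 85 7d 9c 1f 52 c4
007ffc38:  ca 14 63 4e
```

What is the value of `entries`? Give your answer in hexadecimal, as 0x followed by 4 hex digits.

0x1F52

`entries` follows `port` (4 B), `payload_len` (1 B), so it starts at offset 4 + 1 = 5 and occupies 2 bytes.
Bytes at offsets 5..6: 1F 52.
In big-endian order the high byte comes first in memory.
The bytes are already most-significant first: 0x1F52.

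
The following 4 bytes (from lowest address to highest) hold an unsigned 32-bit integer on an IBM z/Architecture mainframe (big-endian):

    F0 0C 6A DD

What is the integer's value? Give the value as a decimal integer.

4027345629

Big-endian stores the most-significant byte at the lowest address.
The bytes are already most-significant first: 0xF00C6ADD.
0xF00C6ADD = 4027345629.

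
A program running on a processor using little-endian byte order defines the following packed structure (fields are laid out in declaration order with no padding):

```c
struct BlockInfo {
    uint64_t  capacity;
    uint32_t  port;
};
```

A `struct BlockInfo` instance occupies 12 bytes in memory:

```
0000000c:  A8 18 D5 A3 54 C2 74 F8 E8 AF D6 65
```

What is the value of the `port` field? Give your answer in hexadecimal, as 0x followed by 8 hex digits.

`port` follows `capacity` (8 bytes), so it starts at byte offset 8 and occupies 4 bytes.
Bytes at offsets 8..11: E8 AF D6 65.
Little-endian stores the least-significant byte at the lowest address.
Reassemble most-significant byte first: 65 D6 AF E8 → 0x65D6AFE8.

0x65D6AFE8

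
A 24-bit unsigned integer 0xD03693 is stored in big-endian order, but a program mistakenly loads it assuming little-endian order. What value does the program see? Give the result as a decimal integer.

Stored big-endian, the bytes at ascending addresses are D0 36 93.
Read back as little-endian, the first byte is least significant, giving 0x9336D0.
0x9336D0 = 9647824.

9647824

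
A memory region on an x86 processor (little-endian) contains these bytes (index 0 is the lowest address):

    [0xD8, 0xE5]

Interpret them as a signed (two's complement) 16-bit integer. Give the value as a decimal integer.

Little-endian: lowest address holds the least-significant byte.
Reassemble most-significant byte first: E5 D8 → 0xE5D8.
Top bit is set, so as a signed 16-bit value this is 0xE5D8 − 2^16 = -6696.

-6696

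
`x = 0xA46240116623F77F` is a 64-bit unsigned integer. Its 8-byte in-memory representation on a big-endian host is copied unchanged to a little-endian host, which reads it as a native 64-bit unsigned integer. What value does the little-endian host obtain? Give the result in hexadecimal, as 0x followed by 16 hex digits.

0x7FF72366114062A4

Stored big-endian, the bytes at ascending addresses are A4 62 40 11 66 23 F7 7F.
Read back as little-endian, the first byte is least significant, giving 0x7FF72366114062A4.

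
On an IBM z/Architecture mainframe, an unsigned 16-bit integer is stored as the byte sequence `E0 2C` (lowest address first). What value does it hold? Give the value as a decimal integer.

In big-endian order the high byte comes first in memory.
The bytes are already most-significant first: 0xE02C.
0xE02C = 57388.

57388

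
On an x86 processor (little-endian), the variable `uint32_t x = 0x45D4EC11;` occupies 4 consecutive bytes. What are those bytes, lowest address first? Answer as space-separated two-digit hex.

Split into bytes (most-significant first): 45 D4 EC 11.
Little-endian stores the least-significant byte at the lowest address.
So at ascending addresses the bytes are 11 EC D4 45.

11 EC D4 45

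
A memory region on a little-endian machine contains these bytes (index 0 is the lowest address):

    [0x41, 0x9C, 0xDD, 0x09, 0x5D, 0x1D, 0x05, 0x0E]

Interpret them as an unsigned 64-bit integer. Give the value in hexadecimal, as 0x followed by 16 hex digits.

Little-endian stores the least-significant byte at the lowest address.
Reassemble most-significant byte first: 0E 05 1D 5D 09 DD 9C 41 → 0x0E051D5D09DD9C41.

0x0E051D5D09DD9C41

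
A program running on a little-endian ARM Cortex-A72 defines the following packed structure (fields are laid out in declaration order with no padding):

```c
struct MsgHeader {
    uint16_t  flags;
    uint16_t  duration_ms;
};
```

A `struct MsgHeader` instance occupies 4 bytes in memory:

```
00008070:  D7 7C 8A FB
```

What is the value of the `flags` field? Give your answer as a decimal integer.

`flags` is the first field, at byte offset 0, occupying 2 bytes.
Bytes at offsets 0..1: D7 7C.
In little-endian order the low byte comes first in memory.
Reassemble most-significant byte first: 7C D7 → 0x7CD7.
0x7CD7 = 31959.

31959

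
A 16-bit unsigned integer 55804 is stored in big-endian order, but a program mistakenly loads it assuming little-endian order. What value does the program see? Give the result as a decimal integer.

64729

55804 in 16-bit hexadecimal is 0xD9FC.
Stored big-endian, the bytes at ascending addresses are D9 FC.
Read back as little-endian, the first byte is least significant, giving 0xFCD9.
0xFCD9 = 64729.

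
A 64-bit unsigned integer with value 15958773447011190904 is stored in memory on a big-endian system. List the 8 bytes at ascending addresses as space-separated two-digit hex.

15958773447011190904 in hexadecimal, padded to 64 bits, is 0xDD78F3E59809C878.
Split into bytes (most-significant first): DD 78 F3 E5 98 09 C8 78.
In big-endian order the high byte comes first in memory.
So the memory order matches the most-significant-first order: DD 78 F3 E5 98 09 C8 78.

DD 78 F3 E5 98 09 C8 78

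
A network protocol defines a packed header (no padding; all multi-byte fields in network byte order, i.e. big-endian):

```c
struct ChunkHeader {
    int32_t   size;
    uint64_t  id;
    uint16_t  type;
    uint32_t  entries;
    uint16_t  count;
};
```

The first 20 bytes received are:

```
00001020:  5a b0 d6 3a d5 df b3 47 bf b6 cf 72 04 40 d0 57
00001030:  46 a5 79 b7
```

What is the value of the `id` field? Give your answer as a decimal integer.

`id` follows `size` (4 bytes), so it starts at byte offset 4 and occupies 8 bytes.
Bytes at offsets 4..11: D5 DF B3 47 BF B6 CF 72.
In big-endian order the high byte comes first in memory.
The bytes are already most-significant first: 0xD5DFB347BFB6CF72.
0xD5DFB347BFB6CF72 = 15411233570625605490.

15411233570625605490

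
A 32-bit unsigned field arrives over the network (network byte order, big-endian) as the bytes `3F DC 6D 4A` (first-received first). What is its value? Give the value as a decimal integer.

1071410506

Big-endian: lowest address holds the most-significant byte.
The bytes are already most-significant first: 0x3FDC6D4A.
0x3FDC6D4A = 1071410506.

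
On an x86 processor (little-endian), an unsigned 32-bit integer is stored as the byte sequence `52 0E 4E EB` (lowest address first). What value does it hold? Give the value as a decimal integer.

3947761234

Little-endian: lowest address holds the least-significant byte.
Reassemble most-significant byte first: EB 4E 0E 52 → 0xEB4E0E52.
0xEB4E0E52 = 3947761234.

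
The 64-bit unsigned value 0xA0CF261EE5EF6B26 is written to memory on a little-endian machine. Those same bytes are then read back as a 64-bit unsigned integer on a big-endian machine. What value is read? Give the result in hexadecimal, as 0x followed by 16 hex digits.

0x266BEFE51E26CFA0

Stored little-endian, the bytes at ascending addresses are 26 6B EF E5 1E 26 CF A0.
Read back as big-endian, the last byte is least significant, giving 0x266BEFE51E26CFA0.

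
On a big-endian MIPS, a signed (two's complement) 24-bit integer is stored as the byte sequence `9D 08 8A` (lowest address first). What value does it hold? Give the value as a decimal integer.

-6485878

Big-endian stores the most-significant byte at the lowest address.
The bytes are already most-significant first: 0x9D088A.
Top bit is set, so as a signed 24-bit value this is 0x9D088A − 2^24 = -6485878.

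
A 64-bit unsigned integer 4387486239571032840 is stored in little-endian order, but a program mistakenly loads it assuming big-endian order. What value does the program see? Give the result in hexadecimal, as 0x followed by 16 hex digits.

4387486239571032840 in 64-bit hexadecimal is 0x3CE37B7D2E8BBB08.
Stored little-endian, the bytes at ascending addresses are 08 BB 8B 2E 7D 7B E3 3C.
Read back as big-endian, the last byte is least significant, giving 0x08BB8B2E7D7BE33C.

0x08BB8B2E7D7BE33C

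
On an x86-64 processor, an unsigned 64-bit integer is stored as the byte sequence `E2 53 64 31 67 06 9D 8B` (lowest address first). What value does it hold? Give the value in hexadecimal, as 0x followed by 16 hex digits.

Little-endian stores the least-significant byte at the lowest address.
Reassemble most-significant byte first: 8B 9D 06 67 31 64 53 E2 → 0x8B9D0667316453E2.

0x8B9D0667316453E2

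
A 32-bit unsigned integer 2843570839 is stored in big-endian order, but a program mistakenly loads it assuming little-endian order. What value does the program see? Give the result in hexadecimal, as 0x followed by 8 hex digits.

0x97727DA9

2843570839 in 32-bit hexadecimal is 0xA97D7297.
Stored big-endian, the bytes at ascending addresses are A9 7D 72 97.
Read back as little-endian, the first byte is least significant, giving 0x97727DA9.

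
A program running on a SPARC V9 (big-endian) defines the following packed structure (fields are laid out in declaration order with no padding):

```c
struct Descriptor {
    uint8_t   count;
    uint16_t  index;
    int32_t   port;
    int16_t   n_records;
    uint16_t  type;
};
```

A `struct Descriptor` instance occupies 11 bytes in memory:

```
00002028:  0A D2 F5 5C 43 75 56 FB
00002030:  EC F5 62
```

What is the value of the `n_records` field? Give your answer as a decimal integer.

-1044

`n_records` follows `count` (1 B), `index` (2 B), `port` (4 B), so it starts at offset 1 + 2 + 4 = 7 and occupies 2 bytes.
Bytes at offsets 7..8: FB EC.
Big-endian: lowest address holds the most-significant byte.
The bytes are already most-significant first: 0xFBEC.
Top bit is set, so as a signed 16-bit value this is 0xFBEC − 2^16 = -1044.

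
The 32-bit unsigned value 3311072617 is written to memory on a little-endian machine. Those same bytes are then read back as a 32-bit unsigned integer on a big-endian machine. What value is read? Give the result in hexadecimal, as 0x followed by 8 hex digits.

0x69F55AC5

3311072617 in 32-bit hexadecimal is 0xC55AF569.
Stored little-endian, the bytes at ascending addresses are 69 F5 5A C5.
Read back as big-endian, the last byte is least significant, giving 0x69F55AC5.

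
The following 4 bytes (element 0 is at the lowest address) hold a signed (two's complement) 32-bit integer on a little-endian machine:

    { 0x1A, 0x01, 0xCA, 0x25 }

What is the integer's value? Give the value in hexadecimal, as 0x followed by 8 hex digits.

0x25CA011A

Little-endian stores the least-significant byte at the lowest address.
Reassemble most-significant byte first: 25 CA 01 1A → 0x25CA011A.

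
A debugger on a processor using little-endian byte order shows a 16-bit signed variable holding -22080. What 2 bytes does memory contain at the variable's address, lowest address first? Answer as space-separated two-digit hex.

Two's complement of -22080 in 16 bits: 22080 = 0x5640; invert → 0xA9BF; add 1 → 0xA9C0.
Split into bytes (most-significant first): A9 C0.
In little-endian order the low byte comes first in memory.
So at ascending addresses the bytes are C0 A9.

C0 A9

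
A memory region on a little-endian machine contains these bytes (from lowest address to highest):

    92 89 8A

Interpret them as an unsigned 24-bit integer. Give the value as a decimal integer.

Little-endian: lowest address holds the least-significant byte.
Reassemble most-significant byte first: 8A 89 92 → 0x8A8992.
0x8A8992 = 9079186.

9079186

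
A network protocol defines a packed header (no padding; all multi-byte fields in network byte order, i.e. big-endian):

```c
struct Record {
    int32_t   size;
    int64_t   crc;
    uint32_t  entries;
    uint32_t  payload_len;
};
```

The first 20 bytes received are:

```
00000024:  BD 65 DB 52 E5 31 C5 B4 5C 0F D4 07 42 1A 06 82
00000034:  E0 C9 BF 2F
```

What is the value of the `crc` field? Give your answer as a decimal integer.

-1931545386735905785

`crc` follows `size` (4 bytes), so it starts at byte offset 4 and occupies 8 bytes.
Bytes at offsets 4..11: E5 31 C5 B4 5C 0F D4 07.
In big-endian order the high byte comes first in memory.
The bytes are already most-significant first: 0xE531C5B45C0FD407.
Top bit is set, so as a signed 64-bit value this is 0xE531C5B45C0FD407 − 2^64 = -1931545386735905785.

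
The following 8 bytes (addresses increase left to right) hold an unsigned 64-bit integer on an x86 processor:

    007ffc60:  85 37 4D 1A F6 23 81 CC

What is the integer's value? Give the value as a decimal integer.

14736098995643168645

Little-endian stores the least-significant byte at the lowest address.
Reassemble most-significant byte first: CC 81 23 F6 1A 4D 37 85 → 0xCC8123F61A4D3785.
0xCC8123F61A4D3785 = 14736098995643168645.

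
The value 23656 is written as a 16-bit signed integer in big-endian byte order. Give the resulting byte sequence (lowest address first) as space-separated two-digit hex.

23656 in hexadecimal, padded to 16 bits, is 0x5C68.
Split into bytes (most-significant first): 5C 68.
Big-endian stores the most-significant byte at the lowest address.
So the memory order matches the most-significant-first order: 5C 68.

5C 68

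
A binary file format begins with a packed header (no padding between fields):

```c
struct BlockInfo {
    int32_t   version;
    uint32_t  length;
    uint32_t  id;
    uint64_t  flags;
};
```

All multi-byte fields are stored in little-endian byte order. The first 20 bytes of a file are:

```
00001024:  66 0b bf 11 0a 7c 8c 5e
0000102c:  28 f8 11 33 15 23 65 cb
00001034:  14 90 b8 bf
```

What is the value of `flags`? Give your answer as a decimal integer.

13814950275945145109

`flags` follows `version` (4 B), `length` (4 B), `id` (4 B), so it starts at offset 4 + 4 + 4 = 12 and occupies 8 bytes.
Bytes at offsets 12..19: 15 23 65 CB 14 90 B8 BF.
In little-endian order the low byte comes first in memory.
Reassemble most-significant byte first: BF B8 90 14 CB 65 23 15 → 0xBFB89014CB652315.
0xBFB89014CB652315 = 13814950275945145109.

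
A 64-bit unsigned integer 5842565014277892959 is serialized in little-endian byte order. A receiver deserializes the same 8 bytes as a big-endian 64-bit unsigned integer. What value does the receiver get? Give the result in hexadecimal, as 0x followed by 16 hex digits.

0x5FAB28DDECF51451

5842565014277892959 in 64-bit hexadecimal is 0x5114F5ECDD28AB5F.
Stored little-endian, the bytes at ascending addresses are 5F AB 28 DD EC F5 14 51.
Read back as big-endian, the last byte is least significant, giving 0x5FAB28DDECF51451.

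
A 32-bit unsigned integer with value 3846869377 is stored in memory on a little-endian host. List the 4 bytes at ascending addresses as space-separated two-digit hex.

81 91 4A E5

3846869377 in hexadecimal, padded to 32 bits, is 0xE54A9181.
Split into bytes (most-significant first): E5 4A 91 81.
Little-endian: lowest address holds the least-significant byte.
So at ascending addresses the bytes are 81 91 4A E5.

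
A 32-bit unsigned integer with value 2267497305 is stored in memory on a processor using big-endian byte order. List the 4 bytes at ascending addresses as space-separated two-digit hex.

87 27 43 59

2267497305 in hexadecimal, padded to 32 bits, is 0x87274359.
Split into bytes (most-significant first): 87 27 43 59.
In big-endian order the high byte comes first in memory.
So the memory order matches the most-significant-first order: 87 27 43 59.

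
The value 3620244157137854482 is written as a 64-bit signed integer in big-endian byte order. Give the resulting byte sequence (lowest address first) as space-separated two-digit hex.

3620244157137854482 in hexadecimal, padded to 64 bits, is 0x323DB0E14A62A012.
Split into bytes (most-significant first): 32 3D B0 E1 4A 62 A0 12.
Big-endian: lowest address holds the most-significant byte.
So the memory order matches the most-significant-first order: 32 3D B0 E1 4A 62 A0 12.

32 3D B0 E1 4A 62 A0 12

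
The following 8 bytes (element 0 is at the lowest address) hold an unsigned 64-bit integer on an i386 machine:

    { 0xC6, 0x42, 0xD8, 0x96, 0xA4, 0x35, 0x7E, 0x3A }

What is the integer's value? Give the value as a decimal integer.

4214865282287026886

Little-endian: lowest address holds the least-significant byte.
Reassemble most-significant byte first: 3A 7E 35 A4 96 D8 42 C6 → 0x3A7E35A496D842C6.
0x3A7E35A496D842C6 = 4214865282287026886.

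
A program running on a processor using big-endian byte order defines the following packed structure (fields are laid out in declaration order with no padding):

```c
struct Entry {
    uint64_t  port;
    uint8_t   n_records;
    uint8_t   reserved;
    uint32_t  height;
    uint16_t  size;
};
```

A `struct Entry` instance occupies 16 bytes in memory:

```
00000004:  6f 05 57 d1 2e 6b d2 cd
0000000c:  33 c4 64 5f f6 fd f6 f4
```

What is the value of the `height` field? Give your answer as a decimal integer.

`height` follows `port` (8 B), `n_records` (1 B), `reserved` (1 B), so it starts at offset 8 + 1 + 1 = 10 and occupies 4 bytes.
Bytes at offsets 10..13: 64 5F F6 FD.
In big-endian order the high byte comes first in memory.
The bytes are already most-significant first: 0x645FF6FD.
0x645FF6FD = 1684010749.

1684010749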